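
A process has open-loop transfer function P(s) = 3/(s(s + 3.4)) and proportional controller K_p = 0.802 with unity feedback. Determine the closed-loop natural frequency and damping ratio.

With unity feedback the closed-loop characteristic equation is s² + 3.4s + 0.802·3 = s² + 3.4s + 2.406 = 0.
Matching s² + 2ζω_n s + ω_n²: ω_n = √2.406 = 1.551 rad/s and 2ζω_n = 3.4, so ζ = 3.4/(2·1.551) = 1.1.

ω_n = 1.55 rad/s, ζ = 1.1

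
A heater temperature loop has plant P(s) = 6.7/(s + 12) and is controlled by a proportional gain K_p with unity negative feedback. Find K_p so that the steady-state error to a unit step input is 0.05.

K_p = 34

Steady-state error for a unit step on this type-0 loop is 1/(1 + K_p·P(0)).
P(0) = 0.5583. Require 1/(1 + K_p·0.5583) = 0.05, so 1 + 0.5583·K_p = 20.
K_p = (20 − 1)/0.5583 = 34.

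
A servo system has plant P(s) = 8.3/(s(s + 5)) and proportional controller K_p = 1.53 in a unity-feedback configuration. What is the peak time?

Closed-loop characteristic equation: s² + 5s + 12.7 = 0, so ω_n = 3.564 rad/s and ζ = 5/(2·3.564) = 0.7015.
Damped frequency ω_d = ω_n√(1−ζ²) = 2.539 rad/s, so peak time T_p = π/ω_d = 1.24 s.

T_p = 1.24 s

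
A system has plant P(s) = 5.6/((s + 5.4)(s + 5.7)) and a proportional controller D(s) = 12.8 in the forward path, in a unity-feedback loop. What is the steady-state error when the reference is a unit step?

The loop is type 0. Static position error constant K_pos = D(0)·P(0) = 12.8·0.1819 = 2.329.
Steady-state error to a unit step: e_ss = 1/(1+K_pos) = 1/3.329 = 0.3.

0.3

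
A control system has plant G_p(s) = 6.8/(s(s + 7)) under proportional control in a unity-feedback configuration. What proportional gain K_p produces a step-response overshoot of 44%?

K_p = 28.2

From %OS = 100·exp(−πζ/√(1−ζ²)) = 44%, ζ = −ln(0.44)/√(π²+ln²(0.44)) = 0.2528.
Characteristic equation s² + 7s + 6.8K_p = 0 gives ζ = 7/(2√(6.8K_p)).
Setting ζ = 0.2528: √(6.8K_p) = 7/(2·0.2528) = 13.84, so K_p = 191.6/6.8 = 28.2.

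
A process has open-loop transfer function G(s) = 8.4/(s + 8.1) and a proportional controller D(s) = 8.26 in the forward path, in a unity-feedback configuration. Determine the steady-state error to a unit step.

The loop is type 0. Static position error constant K_pos = D(0)·G(0) = 8.26·1.037 = 8.566.
Steady-state error to a unit step: e_ss = 1/(1+K_pos) = 1/9.566 = 0.105.

0.105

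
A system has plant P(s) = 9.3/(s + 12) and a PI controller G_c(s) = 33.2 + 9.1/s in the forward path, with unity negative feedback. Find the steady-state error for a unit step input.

0

The open loop G_c(s)P(s) has a pole at the origin (type 1), so the static position error constant is infinite and e_ss = 1/(1+∞) = 0.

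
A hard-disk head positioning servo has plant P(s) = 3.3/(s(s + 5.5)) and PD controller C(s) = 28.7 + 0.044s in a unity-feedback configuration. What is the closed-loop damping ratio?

Forward path: (28.7 + 0.044s)·3.3/(s(s+5.5)). The closed-loop characteristic equation is s² + (5.5 + 3.3·0.044)s + 3.3·28.7 = 0.
That is s² + 5.645s + 94.71 = 0, so ω_n = 9.732 rad/s and ζ = 5.645/(2·9.732) = 0.29.

ζ = 0.29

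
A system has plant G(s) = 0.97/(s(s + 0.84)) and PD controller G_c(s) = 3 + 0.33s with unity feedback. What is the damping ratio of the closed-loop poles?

ζ = 0.34

Forward path: (3 + 0.33s)·0.97/(s(s+0.84)). The closed-loop characteristic equation is s² + (0.84 + 0.97·0.33)s + 0.97·3 = 0.
That is s² + 1.16s + 2.91 = 0, so ω_n = 1.706 rad/s and ζ = 1.16/(2·1.706) = 0.34.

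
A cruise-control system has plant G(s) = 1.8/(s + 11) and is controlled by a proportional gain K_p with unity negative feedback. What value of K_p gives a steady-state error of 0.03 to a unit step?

K_p = 198

The loop is type 0, so e_ss(step) = 1/(1 + K_pos) with K_pos = K_p·G(0).
G(0) = 0.1636. Require 1/(1 + K_p·0.1636) = 0.03, so 1 + 0.1636·K_p = 33.33.
K_p = (33.33 − 1)/0.1636 = 198.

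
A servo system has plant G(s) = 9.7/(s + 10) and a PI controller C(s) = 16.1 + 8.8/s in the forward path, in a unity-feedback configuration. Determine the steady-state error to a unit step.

0

The open loop C(s)G(s) has a pole at the origin (type 1), so the static position error constant is infinite and e_ss = 1/(1+∞) = 0.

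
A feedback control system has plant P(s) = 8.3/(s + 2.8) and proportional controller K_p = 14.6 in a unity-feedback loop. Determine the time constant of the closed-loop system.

Closed-loop transfer function: T(s) = K_p·P(s)/(1 + K_p·P(s)) = 121.2/(s + 2.8 + 121.2) = 121.2/(s + 124).
Time constant τ = 1/124 = 0.00807 s.

τ = 0.00807 s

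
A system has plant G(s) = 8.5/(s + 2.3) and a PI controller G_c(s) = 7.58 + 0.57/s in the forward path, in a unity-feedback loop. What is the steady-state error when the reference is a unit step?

The open loop G_c(s)G(s) has a pole at the origin (type 1), so the static position error constant is infinite and e_ss = 1/(1+∞) = 0.

0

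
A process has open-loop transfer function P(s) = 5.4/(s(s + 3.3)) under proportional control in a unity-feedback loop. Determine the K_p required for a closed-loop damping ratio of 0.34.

K_p = 4.36

Closed-loop characteristic equation: s² + 3.3s + K_p·5.4 = 0.
So ω_n = √(5.4K_p) and 2ζω_n = 3.3, giving ζ = 3.3/(2√(5.4K_p)).
Setting ζ = 0.34: √(5.4K_p) = 3.3/(2·0.34) = 4.853, so K_p = 23.55/5.4 = 4.36.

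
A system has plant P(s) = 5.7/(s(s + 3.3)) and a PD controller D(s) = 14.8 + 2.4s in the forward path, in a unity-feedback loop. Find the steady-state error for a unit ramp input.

0.0391

The loop has one pole at the origin (type 1). Velocity error constant K_v = lim_{s→0} s·D(s)P(s) = 14.8·5.7/3.3 = 25.56.
Steady-state error to a unit ramp: e_ss = 1/K_v = 0.0391.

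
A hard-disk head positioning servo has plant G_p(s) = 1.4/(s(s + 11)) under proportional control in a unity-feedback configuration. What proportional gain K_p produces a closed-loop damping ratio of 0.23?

Closed-loop characteristic equation: s² + 11s + K_p·1.4 = 0.
So ω_n = √(1.4K_p) and 2ζω_n = 11, giving ζ = 11/(2√(1.4K_p)).
Setting ζ = 0.23: √(1.4K_p) = 11/(2·0.23) = 23.91, so K_p = 571.8/1.4 = 408.

K_p = 408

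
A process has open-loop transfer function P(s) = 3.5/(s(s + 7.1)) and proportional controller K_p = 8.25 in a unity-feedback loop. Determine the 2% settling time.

Closed-loop characteristic equation: s² + 7.1s + 28.88 = 0, so ω_n = 5.374 rad/s and ζ = 7.1/(2·5.374) = 0.6606.
2% settling time T_s ≈ 4/(ζω_n) = 4/3.55 = 1.13 s.

T_s ≈ 1.13 s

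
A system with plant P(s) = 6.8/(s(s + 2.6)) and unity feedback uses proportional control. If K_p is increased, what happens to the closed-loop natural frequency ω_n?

increase

ω_n = √(6.8·K_p), which grows with K_p.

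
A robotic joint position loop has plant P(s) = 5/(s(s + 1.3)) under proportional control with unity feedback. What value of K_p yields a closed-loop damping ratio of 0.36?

Closed-loop characteristic equation: s² + 1.3s + K_p·5 = 0.
So ω_n = √(5K_p) and 2ζω_n = 1.3, giving ζ = 1.3/(2√(5K_p)).
Setting ζ = 0.36: √(5K_p) = 1.3/(2·0.36) = 1.806, so K_p = 3.26/5 = 0.652.

K_p = 0.652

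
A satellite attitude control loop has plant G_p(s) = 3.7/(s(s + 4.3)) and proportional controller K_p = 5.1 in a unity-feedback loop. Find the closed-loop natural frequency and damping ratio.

The closed-loop denominator is s(s+4.3) + 5.1·3.7 = s² + 4.3s + 18.87.
So ω_n² = 18.87 ⇒ ω_n = 4.344 rad/s, and ζ = 4.3/(2ω_n) = 0.495.

ω_n = 4.34 rad/s, ζ = 0.495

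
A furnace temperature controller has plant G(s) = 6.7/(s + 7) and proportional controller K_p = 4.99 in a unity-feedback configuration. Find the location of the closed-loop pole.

s = -40.43

Closed-loop transfer function: T(s) = K_p·G(s)/(1 + K_p·G(s)) = 33.43/(s + 7 + 33.43) = 33.43/(s + 40.43).
The closed-loop pole is at s = −40.43.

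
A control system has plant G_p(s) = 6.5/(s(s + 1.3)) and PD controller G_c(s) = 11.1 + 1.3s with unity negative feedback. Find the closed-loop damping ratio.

ζ = 0.574

Forward path: (11.1 + 1.3s)·6.5/(s(s+1.3)). The closed-loop characteristic equation is s² + (1.3 + 6.5·1.3)s + 6.5·11.1 = 0.
That is s² + 9.75s + 72.15 = 0, so ω_n = 8.494 rad/s and ζ = 9.75/(2·8.494) = 0.5739.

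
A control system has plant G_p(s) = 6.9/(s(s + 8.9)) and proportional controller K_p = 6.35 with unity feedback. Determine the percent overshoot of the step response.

Closed-loop characteristic equation: s² + 8.9s + 43.81 = 0, so ω_n = 6.619 rad/s and ζ = 8.9/(2·6.619) = 0.6723.
%OS = 100·exp(−πζ/√(1−ζ²)) = 100·exp(−π·0.6723/√0.548) = 5.77%.

5.77%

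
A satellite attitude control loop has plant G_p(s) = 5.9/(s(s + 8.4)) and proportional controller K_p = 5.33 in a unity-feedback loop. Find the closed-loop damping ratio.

1 + K_p·G_p(s) = 0 gives s² + 8.4s + 31.45 = 0.
Matching s² + 2ζω_n s + ω_n²: ω_n = √31.45 = 5.608 rad/s and 2ζω_n = 8.4, so ζ = 8.4/(2·5.608) = 0.749.

ζ = 0.749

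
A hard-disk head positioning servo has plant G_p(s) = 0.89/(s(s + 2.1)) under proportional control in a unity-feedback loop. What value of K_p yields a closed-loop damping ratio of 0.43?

K_p = 6.7

Closed-loop characteristic equation: s² + 2.1s + K_p·0.89 = 0.
So ω_n = √(0.89K_p) and 2ζω_n = 2.1, giving ζ = 2.1/(2√(0.89K_p)).
Setting ζ = 0.43: √(0.89K_p) = 2.1/(2·0.43) = 2.442, so K_p = 5.963/0.89 = 6.7.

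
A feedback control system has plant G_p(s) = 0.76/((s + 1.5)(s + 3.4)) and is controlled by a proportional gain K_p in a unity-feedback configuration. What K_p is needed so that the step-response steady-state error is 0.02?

Steady-state error for a unit step on this type-0 loop is 1/(1 + K_p·G_p(0)).
G_p(0) = 0.149. Require 1/(1 + K_p·0.149) = 0.02, so 1 + 0.149·K_p = 50.
K_p = (50 − 1)/0.149 = 329.

K_p = 329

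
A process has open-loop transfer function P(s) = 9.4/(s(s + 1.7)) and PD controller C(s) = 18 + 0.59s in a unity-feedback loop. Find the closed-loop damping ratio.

ζ = 0.279

Forward path: (18 + 0.59s)·9.4/(s(s+1.7)). The closed-loop characteristic equation is s² + (1.7 + 9.4·0.59)s + 9.4·18 = 0.
That is s² + 7.246s + 169.2 = 0, so ω_n = 13.01 rad/s and ζ = 7.246/(2·13.01) = 0.2785.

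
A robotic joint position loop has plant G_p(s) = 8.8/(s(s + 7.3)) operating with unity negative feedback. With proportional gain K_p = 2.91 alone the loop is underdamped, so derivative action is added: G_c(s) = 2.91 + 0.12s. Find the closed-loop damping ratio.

Forward path: (2.91 + 0.12s)·8.8/(s(s+7.3)). The closed-loop characteristic equation is s² + (7.3 + 8.8·0.12)s + 8.8·2.91 = 0.
That is s² + 8.356s + 25.61 = 0, so ω_n = 5.06 rad/s and ζ = 8.356/(2·5.06) = 0.8256.

ζ = 0.826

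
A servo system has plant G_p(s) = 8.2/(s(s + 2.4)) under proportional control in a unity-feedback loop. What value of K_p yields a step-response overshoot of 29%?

From %OS = 100·exp(−πζ/√(1−ζ²)) = 29%, ζ = −ln(0.29)/√(π²+ln²(0.29)) = 0.3666.
Characteristic equation s² + 2.4s + 8.2K_p = 0 gives ζ = 2.4/(2√(8.2K_p)).
Setting ζ = 0.3666: √(8.2K_p) = 2.4/(2·0.3666) = 3.273, so K_p = 10.71/8.2 = 1.31.

K_p = 1.31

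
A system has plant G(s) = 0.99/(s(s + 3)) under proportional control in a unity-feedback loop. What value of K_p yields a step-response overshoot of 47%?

K_p = 41.6

From %OS = 100·exp(−πζ/√(1−ζ²)) = 47%, ζ = −ln(0.47)/√(π²+ln²(0.47)) = 0.2337.
Characteristic equation s² + 3s + 0.99K_p = 0 gives ζ = 3/(2√(0.99K_p)).
Setting ζ = 0.2337: √(0.99K_p) = 3/(2·0.2337) = 6.419, so K_p = 41.2/0.99 = 41.6.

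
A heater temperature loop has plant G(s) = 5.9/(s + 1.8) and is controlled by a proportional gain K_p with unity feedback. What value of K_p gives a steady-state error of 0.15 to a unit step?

The loop is type 0, so e_ss(step) = 1/(1 + K_pos) with K_pos = K_p·G(0).
G(0) = 3.278. Require 1/(1 + K_p·3.278) = 0.15, so 1 + 3.278·K_p = 6.667.
K_p = (6.667 − 1)/3.278 = 1.73.

K_p = 1.73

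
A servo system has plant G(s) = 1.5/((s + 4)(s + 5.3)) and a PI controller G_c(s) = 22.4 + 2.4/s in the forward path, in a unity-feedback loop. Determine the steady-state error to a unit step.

The open loop G_c(s)G(s) has a pole at the origin (type 1), so the static position error constant is infinite and e_ss = 1/(1+∞) = 0.

0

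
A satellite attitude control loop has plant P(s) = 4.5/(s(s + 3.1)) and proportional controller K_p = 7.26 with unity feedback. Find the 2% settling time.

The closed-loop denominator s² + 3.1s + 32.67 gives ω_n = √32.67 = 5.716 and ζ = 3.1/(2ω_n) = 0.2712.
2% settling time T_s ≈ 4/(ζω_n) = 4/1.55 = 2.58 s.

T_s ≈ 2.58 s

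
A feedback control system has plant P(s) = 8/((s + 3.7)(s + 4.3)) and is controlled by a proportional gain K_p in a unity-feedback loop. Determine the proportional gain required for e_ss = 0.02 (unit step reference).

For a type-0 loop with proportional control, e_ss = 1/(1 + K_p·P(0)).
P(0) = 0.5028. Require 1/(1 + K_p·0.5028) = 0.02, so 1 + 0.5028·K_p = 50.
K_p = (50 − 1)/0.5028 = 97.4.

K_p = 97.4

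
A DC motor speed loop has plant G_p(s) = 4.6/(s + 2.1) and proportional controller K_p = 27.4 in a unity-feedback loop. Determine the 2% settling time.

Closed-loop transfer function: T(s) = K_p·G_p(s)/(1 + K_p·G_p(s)) = 126/(s + 2.1 + 126) = 126/(s + 128.1).
Time constant τ = 1/128.1 = 0.007804 s, so the 2% settling time is about 4τ = 0.0312 s.

T_s ≈ 0.0312 s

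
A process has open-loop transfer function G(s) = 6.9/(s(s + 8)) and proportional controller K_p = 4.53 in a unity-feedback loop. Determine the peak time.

The closed-loop denominator s² + 8s + 31.26 gives ω_n = √31.26 = 5.591 and ζ = 8/(2ω_n) = 0.7155.
Damped frequency ω_d = ω_n√(1−ζ²) = 3.906 rad/s, so peak time T_p = π/ω_d = 0.804 s.

T_p = 0.804 s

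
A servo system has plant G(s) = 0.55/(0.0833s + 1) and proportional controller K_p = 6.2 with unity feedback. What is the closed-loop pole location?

s = -52.94

Closed loop: T(s) = K_p·G/(1+K_p·G) = 3.41/(0.0833s + 1 + 3.41), with pole at s = −(1 + 3.41)/0.0833 = −52.94.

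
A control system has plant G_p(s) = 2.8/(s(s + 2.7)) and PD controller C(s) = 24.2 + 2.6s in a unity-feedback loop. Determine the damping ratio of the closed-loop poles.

ζ = 0.606

Forward path: (24.2 + 2.6s)·2.8/(s(s+2.7)). The closed-loop characteristic equation is s² + (2.7 + 2.8·2.6)s + 2.8·24.2 = 0.
That is s² + 9.98s + 67.76 = 0, so ω_n = 8.232 rad/s and ζ = 9.98/(2·8.232) = 0.6062.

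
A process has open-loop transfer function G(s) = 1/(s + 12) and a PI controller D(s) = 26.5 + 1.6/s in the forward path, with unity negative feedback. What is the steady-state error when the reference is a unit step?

The open loop D(s)G(s) has a pole at the origin (type 1), so the static position error constant is infinite and e_ss = 1/(1+∞) = 0.

0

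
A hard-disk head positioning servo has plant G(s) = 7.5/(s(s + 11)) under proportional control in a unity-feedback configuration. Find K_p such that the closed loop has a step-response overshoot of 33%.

K_p = 36.4

From %OS = 100·exp(−πζ/√(1−ζ²)) = 33%, ζ = −ln(0.33)/√(π²+ln²(0.33)) = 0.3328.
Characteristic equation s² + 11s + 7.5K_p = 0 gives ζ = 11/(2√(7.5K_p)).
Setting ζ = 0.3328: √(7.5K_p) = 11/(2·0.3328) = 16.53, so K_p = 273.1/7.5 = 36.4.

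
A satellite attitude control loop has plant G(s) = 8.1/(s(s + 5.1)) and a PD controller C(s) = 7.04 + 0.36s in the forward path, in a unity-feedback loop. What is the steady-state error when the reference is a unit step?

0

The open loop C(s)G(s) has a pole at the origin (type 1), so the static position error constant is infinite and e_ss = 1/(1+∞) = 0.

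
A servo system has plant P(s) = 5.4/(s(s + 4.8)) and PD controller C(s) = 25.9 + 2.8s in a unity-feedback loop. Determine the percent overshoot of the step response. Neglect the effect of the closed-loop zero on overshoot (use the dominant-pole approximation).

Forward path: (25.9 + 2.8s)·5.4/(s(s+4.8)). The closed-loop characteristic equation is s² + (4.8 + 5.4·2.8)s + 5.4·25.9 = 0.
That is s² + 19.92s + 139.9 = 0, so ω_n = 11.83 rad/s and ζ = 19.92/(2·11.83) = 0.8422.
%OS = 100·exp(−πζ/√(1−ζ²)) = 0.739%.

0.739%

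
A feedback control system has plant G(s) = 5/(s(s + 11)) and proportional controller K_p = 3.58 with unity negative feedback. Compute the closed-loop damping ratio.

ζ = 1.3

1 + K_p·G(s) = 0 gives s² + 11s + 17.9 = 0.
Matching s² + 2ζω_n s + ω_n²: ω_n = √17.9 = 4.231 rad/s and 2ζω_n = 11, so ζ = 11/(2·4.231) = 1.3.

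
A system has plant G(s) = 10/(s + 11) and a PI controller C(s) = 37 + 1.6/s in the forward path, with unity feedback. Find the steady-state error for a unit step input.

0

The open loop C(s)G(s) has a pole at the origin (type 1), so the static position error constant is infinite and e_ss = 1/(1+∞) = 0.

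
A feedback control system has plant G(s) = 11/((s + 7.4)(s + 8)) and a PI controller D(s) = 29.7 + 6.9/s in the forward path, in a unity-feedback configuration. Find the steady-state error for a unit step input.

The open loop D(s)G(s) has a pole at the origin (type 1), so the static position error constant is infinite and e_ss = 1/(1+∞) = 0.

0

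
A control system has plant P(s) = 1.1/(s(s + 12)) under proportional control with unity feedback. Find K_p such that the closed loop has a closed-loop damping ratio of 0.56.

K_p = 104

Closed-loop characteristic equation: s² + 12s + K_p·1.1 = 0.
So ω_n = √(1.1K_p) and 2ζω_n = 12, giving ζ = 12/(2√(1.1K_p)).
Setting ζ = 0.56: √(1.1K_p) = 12/(2·0.56) = 10.71, so K_p = 114.8/1.1 = 104.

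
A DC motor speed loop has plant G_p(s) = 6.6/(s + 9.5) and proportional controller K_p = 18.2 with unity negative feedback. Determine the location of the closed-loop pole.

s = -129.6

Closed-loop transfer function: T(s) = K_p·G_p(s)/(1 + K_p·G_p(s)) = 120.1/(s + 9.5 + 120.1) = 120.1/(s + 129.6).
The closed-loop pole is at s = −129.6.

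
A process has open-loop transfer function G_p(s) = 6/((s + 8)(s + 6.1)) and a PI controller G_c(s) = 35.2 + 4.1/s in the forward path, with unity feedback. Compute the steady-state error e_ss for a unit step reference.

0

The open loop G_c(s)G_p(s) has a pole at the origin (type 1), so the static position error constant is infinite and e_ss = 1/(1+∞) = 0.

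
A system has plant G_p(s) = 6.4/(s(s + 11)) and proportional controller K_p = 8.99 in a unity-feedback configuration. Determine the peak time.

T_p = 0.601 s

From 1 + K_pG_p(s) = 0: s² + 11s + 57.54 = 0 ⇒ ω_n = 7.585, ζ = 0.7251.
Damped frequency ω_d = ω_n√(1−ζ²) = 5.224 rad/s, so peak time T_p = π/ω_d = 0.601 s.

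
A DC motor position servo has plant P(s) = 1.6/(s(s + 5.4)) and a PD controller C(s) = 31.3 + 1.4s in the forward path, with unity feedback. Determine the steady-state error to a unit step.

The open loop C(s)P(s) has a pole at the origin (type 1), so the static position error constant is infinite and e_ss = 1/(1+∞) = 0.

0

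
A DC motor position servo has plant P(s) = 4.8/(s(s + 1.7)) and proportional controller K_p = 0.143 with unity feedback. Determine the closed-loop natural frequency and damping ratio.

ω_n = 0.828 rad/s, ζ = 1.03

With unity feedback the closed-loop characteristic equation is s² + 1.7s + 0.143·4.8 = s² + 1.7s + 0.6864 = 0.
Matching s² + 2ζω_n s + ω_n²: ω_n = √0.6864 = 0.8285 rad/s and 2ζω_n = 1.7, so ζ = 1.7/(2·0.8285) = 1.03.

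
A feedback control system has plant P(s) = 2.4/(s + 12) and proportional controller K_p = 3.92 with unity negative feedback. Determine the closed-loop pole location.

Closed-loop transfer function: T(s) = K_p·P(s)/(1 + K_p·P(s)) = 9.408/(s + 12 + 9.408) = 9.408/(s + 21.41).
The closed-loop pole is at s = −21.41.

s = -21.41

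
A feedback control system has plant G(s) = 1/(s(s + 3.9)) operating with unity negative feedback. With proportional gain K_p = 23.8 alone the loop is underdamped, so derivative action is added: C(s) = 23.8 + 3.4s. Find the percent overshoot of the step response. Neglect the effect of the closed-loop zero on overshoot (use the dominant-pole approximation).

Forward path: (23.8 + 3.4s)·1/(s(s+3.9)). The closed-loop characteristic equation is s² + (3.9 + 1·3.4)s + 1·23.8 = 0.
That is s² + 7.3s + 23.8 = 0, so ω_n = 4.879 rad/s and ζ = 7.3/(2·4.879) = 0.7482.
%OS = 100·exp(−πζ/√(1−ζ²)) = 2.89%.

2.89%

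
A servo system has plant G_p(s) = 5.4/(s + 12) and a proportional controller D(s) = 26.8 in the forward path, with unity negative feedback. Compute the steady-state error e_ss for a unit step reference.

0.0766

The loop is type 0. Static position error constant K_pos = D(0)·G_p(0) = 26.8·0.45 = 12.06.
Steady-state error to a unit step: e_ss = 1/(1+K_pos) = 1/13.06 = 0.0766.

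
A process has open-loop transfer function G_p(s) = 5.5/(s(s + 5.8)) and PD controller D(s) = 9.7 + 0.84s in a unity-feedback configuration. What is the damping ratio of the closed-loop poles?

ζ = 0.713

Forward path: (9.7 + 0.84s)·5.5/(s(s+5.8)). The closed-loop characteristic equation is s² + (5.8 + 5.5·0.84)s + 5.5·9.7 = 0.
That is s² + 10.42s + 53.35 = 0, so ω_n = 7.304 rad/s and ζ = 10.42/(2·7.304) = 0.7133.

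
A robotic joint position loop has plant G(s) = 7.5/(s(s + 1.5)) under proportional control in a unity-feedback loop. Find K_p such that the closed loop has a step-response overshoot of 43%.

From %OS = 100·exp(−πζ/√(1−ζ²)) = 43%, ζ = −ln(0.43)/√(π²+ln²(0.43)) = 0.2594.
Characteristic equation s² + 1.5s + 7.5K_p = 0 gives ζ = 1.5/(2√(7.5K_p)).
Setting ζ = 0.2594: √(7.5K_p) = 1.5/(2·0.2594) = 2.891, so K_p = 8.357/7.5 = 1.11.

K_p = 1.11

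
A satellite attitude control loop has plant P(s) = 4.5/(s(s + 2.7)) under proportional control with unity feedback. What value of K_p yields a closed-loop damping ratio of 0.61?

Closed-loop characteristic equation: s² + 2.7s + K_p·4.5 = 0.
So ω_n = √(4.5K_p) and 2ζω_n = 2.7, giving ζ = 2.7/(2√(4.5K_p)).
Setting ζ = 0.61: √(4.5K_p) = 2.7/(2·0.61) = 2.213, so K_p = 4.898/4.5 = 1.09.

K_p = 1.09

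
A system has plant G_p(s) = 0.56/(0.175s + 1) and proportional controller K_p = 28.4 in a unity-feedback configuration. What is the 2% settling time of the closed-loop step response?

Closed loop: T(s) = K_p·G_p/(1+K_p·G_p) = 15.9/(0.175s + 1 + 15.9), with pole at s = −(1 + 15.9)/0.175 = −96.59.
τ = 1/96.59 = 0.01035 s, so 2% settling time ≈ 4τ = 0.0414 s.

T_s ≈ 0.0414 s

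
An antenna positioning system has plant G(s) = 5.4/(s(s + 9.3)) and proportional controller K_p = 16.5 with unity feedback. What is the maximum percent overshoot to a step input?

16.9%

The closed-loop denominator s² + 9.3s + 89.1 gives ω_n = √89.1 = 9.439 and ζ = 9.3/(2ω_n) = 0.4926.
%OS = 100·exp(−πζ/√(1−ζ²)) = 100·exp(−π·0.4926/√0.7573) = 16.9%.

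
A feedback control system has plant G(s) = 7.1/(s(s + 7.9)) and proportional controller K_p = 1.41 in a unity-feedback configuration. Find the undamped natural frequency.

1 + K_p·G(s) = 0 gives s² + 7.9s + 10.01 = 0.
Matching s² + 2ζω_n s + ω_n²: ω_n = √10.01 = 3.164 rad/s and 2ζω_n = 7.9, so ζ = 7.9/(2·3.164) = 1.25.

ω_n = 3.16 rad/s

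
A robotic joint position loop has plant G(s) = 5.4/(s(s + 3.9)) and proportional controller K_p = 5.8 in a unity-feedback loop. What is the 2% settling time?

T_s ≈ 2.05 s

Closed-loop characteristic equation: s² + 3.9s + 31.32 = 0, so ω_n = 5.596 rad/s and ζ = 3.9/(2·5.596) = 0.3484.
2% settling time T_s ≈ 4/(ζω_n) = 4/1.95 = 2.05 s.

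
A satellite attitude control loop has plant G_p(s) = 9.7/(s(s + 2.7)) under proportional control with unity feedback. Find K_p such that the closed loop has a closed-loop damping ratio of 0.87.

Closed-loop characteristic equation: s² + 2.7s + K_p·9.7 = 0.
So ω_n = √(9.7K_p) and 2ζω_n = 2.7, giving ζ = 2.7/(2√(9.7K_p)).
Setting ζ = 0.87: √(9.7K_p) = 2.7/(2·0.87) = 1.552, so K_p = 2.408/9.7 = 0.248.

K_p = 0.248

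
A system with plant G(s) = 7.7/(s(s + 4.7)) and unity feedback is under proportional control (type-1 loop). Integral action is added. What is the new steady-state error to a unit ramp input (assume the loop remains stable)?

The integrator raises the loop to type 2, so K_v → ∞ and e_ss to a ramp is zero.

0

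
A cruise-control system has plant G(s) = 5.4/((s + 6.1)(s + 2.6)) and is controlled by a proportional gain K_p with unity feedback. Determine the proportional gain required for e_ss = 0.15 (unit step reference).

K_p = 16.6

For a type-0 loop with proportional control, e_ss = 1/(1 + K_p·G(0)).
G(0) = 0.3405. Require 1/(1 + K_p·0.3405) = 0.15, so 1 + 0.3405·K_p = 6.667.
K_p = (6.667 − 1)/0.3405 = 16.6.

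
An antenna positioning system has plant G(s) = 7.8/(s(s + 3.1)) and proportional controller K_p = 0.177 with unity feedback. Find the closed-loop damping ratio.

ζ = 1.32

With unity feedback the closed-loop characteristic equation is s² + 3.1s + 0.177·7.8 = s² + 3.1s + 1.381 = 0.
So ω_n² = 1.381 ⇒ ω_n = 1.175 rad/s, and ζ = 3.1/(2ω_n) = 1.32.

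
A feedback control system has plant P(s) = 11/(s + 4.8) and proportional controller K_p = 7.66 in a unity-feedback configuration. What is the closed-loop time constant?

Closed-loop transfer function: T(s) = K_p·P(s)/(1 + K_p·P(s)) = 84.26/(s + 4.8 + 84.26) = 84.26/(s + 89.06).
Time constant τ = 1/89.06 = 0.0112 s.

τ = 0.0112 s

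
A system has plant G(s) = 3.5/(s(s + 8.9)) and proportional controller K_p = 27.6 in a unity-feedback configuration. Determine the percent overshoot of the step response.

20.3%

From 1 + K_pG(s) = 0: s² + 8.9s + 96.6 = 0 ⇒ ω_n = 9.829, ζ = 0.4528.
%OS = 100·exp(−πζ/√(1−ζ²)) = 100·exp(−π·0.4528/√0.795) = 20.3%.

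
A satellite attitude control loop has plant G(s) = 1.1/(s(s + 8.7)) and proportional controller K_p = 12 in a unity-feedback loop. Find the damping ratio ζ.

With unity feedback the closed-loop characteristic equation is s² + 8.7s + 12·1.1 = s² + 8.7s + 13.2 = 0.
Matching s² + 2ζω_n s + ω_n²: ω_n = √13.2 = 3.633 rad/s and 2ζω_n = 8.7, so ζ = 8.7/(2·3.633) = 1.2.

ζ = 1.2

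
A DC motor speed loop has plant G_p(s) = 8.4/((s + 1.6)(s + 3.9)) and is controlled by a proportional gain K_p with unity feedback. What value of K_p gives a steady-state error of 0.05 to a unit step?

The loop is type 0, so e_ss(step) = 1/(1 + K_pos) with K_pos = K_p·G_p(0).
G_p(0) = 1.346. Require 1/(1 + K_p·1.346) = 0.05, so 1 + 1.346·K_p = 20.
K_p = (20 − 1)/1.346 = 14.1.

K_p = 14.1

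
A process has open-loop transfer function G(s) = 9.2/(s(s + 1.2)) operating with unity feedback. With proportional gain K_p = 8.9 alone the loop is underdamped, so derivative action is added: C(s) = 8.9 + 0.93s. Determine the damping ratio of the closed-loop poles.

Forward path: (8.9 + 0.93s)·9.2/(s(s+1.2)). The closed-loop characteristic equation is s² + (1.2 + 9.2·0.93)s + 9.2·8.9 = 0.
That is s² + 9.756s + 81.88 = 0, so ω_n = 9.049 rad/s and ζ = 9.756/(2·9.049) = 0.5391.

ζ = 0.539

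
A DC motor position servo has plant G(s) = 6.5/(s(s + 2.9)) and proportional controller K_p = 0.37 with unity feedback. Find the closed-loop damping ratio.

ζ = 0.935

With unity feedback the closed-loop characteristic equation is s² + 2.9s + 0.37·6.5 = s² + 2.9s + 2.405 = 0.
So ω_n² = 2.405 ⇒ ω_n = 1.551 rad/s, and ζ = 2.9/(2ω_n) = 0.935.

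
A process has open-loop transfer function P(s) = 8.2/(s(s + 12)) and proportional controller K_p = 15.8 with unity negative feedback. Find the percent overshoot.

Closed-loop characteristic equation: s² + 12s + 129.6 = 0, so ω_n = 11.38 rad/s and ζ = 12/(2·11.38) = 0.5271.
%OS = 100·exp(−πζ/√(1−ζ²)) = 100·exp(−π·0.5271/√0.7221) = 14.2%.

14.2%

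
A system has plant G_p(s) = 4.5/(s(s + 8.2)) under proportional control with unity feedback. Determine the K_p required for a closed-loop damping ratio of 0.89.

K_p = 4.72

Closed-loop characteristic equation: s² + 8.2s + K_p·4.5 = 0.
So ω_n = √(4.5K_p) and 2ζω_n = 8.2, giving ζ = 8.2/(2√(4.5K_p)).
Setting ζ = 0.89: √(4.5K_p) = 8.2/(2·0.89) = 4.607, so K_p = 21.22/4.5 = 4.72.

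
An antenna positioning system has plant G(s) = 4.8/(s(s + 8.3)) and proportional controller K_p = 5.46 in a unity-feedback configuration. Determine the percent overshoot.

From 1 + K_pG(s) = 0: s² + 8.3s + 26.21 = 0 ⇒ ω_n = 5.119, ζ = 0.8106.
%OS = 100·exp(−πζ/√(1−ζ²)) = 100·exp(−π·0.8106/√0.3429) = 1.29%.

1.29%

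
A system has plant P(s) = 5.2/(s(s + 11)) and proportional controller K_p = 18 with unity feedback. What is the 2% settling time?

From 1 + K_pP(s) = 0: s² + 11s + 93.6 = 0 ⇒ ω_n = 9.675, ζ = 0.5685.
2% settling time T_s ≈ 4/(ζω_n) = 4/5.5 = 0.727 s.

T_s ≈ 0.727 s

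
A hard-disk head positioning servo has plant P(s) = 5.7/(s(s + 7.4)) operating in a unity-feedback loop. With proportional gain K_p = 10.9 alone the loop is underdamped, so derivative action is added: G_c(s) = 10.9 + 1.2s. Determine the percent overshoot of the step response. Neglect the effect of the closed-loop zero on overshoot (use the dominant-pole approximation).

Forward path: (10.9 + 1.2s)·5.7/(s(s+7.4)). The closed-loop characteristic equation is s² + (7.4 + 5.7·1.2)s + 5.7·10.9 = 0.
That is s² + 14.24s + 62.13 = 0, so ω_n = 7.882 rad/s and ζ = 14.24/(2·7.882) = 0.9033.
%OS = 100·exp(−πζ/√(1−ζ²)) = 0.134%.

0.134%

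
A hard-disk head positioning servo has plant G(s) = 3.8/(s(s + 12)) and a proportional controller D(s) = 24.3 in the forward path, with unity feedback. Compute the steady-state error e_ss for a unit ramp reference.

0.13

The loop has one pole at the origin (type 1). Velocity error constant K_v = lim_{s→0} s·D(s)G(s) = 24.3·3.8/12 = 7.695.
Steady-state error to a unit ramp: e_ss = 1/K_v = 0.13.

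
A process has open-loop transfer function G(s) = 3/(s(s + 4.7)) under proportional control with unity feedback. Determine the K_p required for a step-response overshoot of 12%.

From %OS = 100·exp(−πζ/√(1−ζ²)) = 12%, ζ = −ln(0.12)/√(π²+ln²(0.12)) = 0.5594.
Characteristic equation s² + 4.7s + 3K_p = 0 gives ζ = 4.7/(2√(3K_p)).
Setting ζ = 0.5594: √(3K_p) = 4.7/(2·0.5594) = 4.201, so K_p = 17.65/3 = 5.88.

K_p = 5.88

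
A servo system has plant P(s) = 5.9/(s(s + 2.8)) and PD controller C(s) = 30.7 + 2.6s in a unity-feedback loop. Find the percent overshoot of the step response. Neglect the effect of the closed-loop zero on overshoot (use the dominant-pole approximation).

Forward path: (30.7 + 2.6s)·5.9/(s(s+2.8)). The closed-loop characteristic equation is s² + (2.8 + 5.9·2.6)s + 5.9·30.7 = 0.
That is s² + 18.14s + 181.1 = 0, so ω_n = 13.46 rad/s and ζ = 18.14/(2·13.46) = 0.6739.
%OS = 100·exp(−πζ/√(1−ζ²)) = 5.69%.

5.69%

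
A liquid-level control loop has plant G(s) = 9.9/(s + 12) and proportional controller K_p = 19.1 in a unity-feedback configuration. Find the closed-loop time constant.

τ = 0.00497 s

Closed-loop transfer function: T(s) = K_p·G(s)/(1 + K_p·G(s)) = 189.1/(s + 12 + 189.1) = 189.1/(s + 201.1).
Time constant τ = 1/201.1 = 0.00497 s.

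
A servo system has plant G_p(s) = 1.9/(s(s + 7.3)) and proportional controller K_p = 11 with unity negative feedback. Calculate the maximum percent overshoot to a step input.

1.55%

Closed-loop characteristic equation: s² + 7.3s + 20.9 = 0, so ω_n = 4.572 rad/s and ζ = 7.3/(2·4.572) = 0.7984.
%OS = 100·exp(−πζ/√(1−ζ²)) = 100·exp(−π·0.7984/√0.3626) = 1.55%.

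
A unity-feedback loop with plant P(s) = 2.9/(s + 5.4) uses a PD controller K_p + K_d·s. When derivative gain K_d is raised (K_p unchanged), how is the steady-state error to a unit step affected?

At s = 0 the derivative term contributes nothing: C(0) = K_p regardless of K_d, so K_pos = K_p·P(0) and e_ss are unchanged.

unchanged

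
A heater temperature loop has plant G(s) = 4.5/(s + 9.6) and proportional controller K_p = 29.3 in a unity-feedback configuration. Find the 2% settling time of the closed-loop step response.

Closed-loop transfer function: T(s) = K_p·G(s)/(1 + K_p·G(s)) = 131.8/(s + 9.6 + 131.8) = 131.8/(s + 141.4).
Time constant τ = 1/141.4 = 0.00707 s, so the 2% settling time is about 4τ = 0.0283 s.

T_s ≈ 0.0283 s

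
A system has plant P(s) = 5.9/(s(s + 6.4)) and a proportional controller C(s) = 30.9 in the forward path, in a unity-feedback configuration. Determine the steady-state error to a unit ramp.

The loop has one pole at the origin (type 1). Velocity error constant K_v = lim_{s→0} s·C(s)P(s) = 30.9·5.9/6.4 = 28.49.
Steady-state error to a unit ramp: e_ss = 1/K_v = 0.0351.

0.0351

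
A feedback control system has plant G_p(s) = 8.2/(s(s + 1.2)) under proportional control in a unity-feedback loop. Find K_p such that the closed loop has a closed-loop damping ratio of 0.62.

Closed-loop characteristic equation: s² + 1.2s + K_p·8.2 = 0.
So ω_n = √(8.2K_p) and 2ζω_n = 1.2, giving ζ = 1.2/(2√(8.2K_p)).
Setting ζ = 0.62: √(8.2K_p) = 1.2/(2·0.62) = 0.9677, so K_p = 0.9365/8.2 = 0.114.

K_p = 0.114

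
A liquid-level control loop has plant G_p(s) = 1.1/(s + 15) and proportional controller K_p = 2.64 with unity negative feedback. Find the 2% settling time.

Closed-loop transfer function: T(s) = K_p·G_p(s)/(1 + K_p·G_p(s)) = 2.904/(s + 15 + 2.904) = 2.904/(s + 17.9).
Time constant τ = 1/17.9 = 0.05585 s, so the 2% settling time is about 4τ = 0.223 s.

T_s ≈ 0.223 s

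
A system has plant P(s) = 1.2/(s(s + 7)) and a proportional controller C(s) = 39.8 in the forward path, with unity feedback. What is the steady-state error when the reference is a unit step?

The open loop C(s)P(s) has a pole at the origin (type 1), so the static position error constant is infinite and e_ss = 1/(1+∞) = 0.

0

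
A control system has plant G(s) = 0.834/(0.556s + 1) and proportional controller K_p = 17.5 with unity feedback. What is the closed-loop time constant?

Closed loop: T(s) = K_p·G/(1+K_p·G) = 14.59/(0.556s + 1 + 14.59), with pole at s = −(1 + 14.59)/0.556 = −28.05.
Closed-loop time constant τ = 1/28.05 = 0.0357 s.

τ = 0.0357 s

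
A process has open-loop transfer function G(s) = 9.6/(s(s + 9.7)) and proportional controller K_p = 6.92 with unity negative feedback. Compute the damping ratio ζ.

ζ = 0.595

1 + K_p·G(s) = 0 gives s² + 9.7s + 66.43 = 0.
So ω_n² = 66.43 ⇒ ω_n = 8.151 rad/s, and ζ = 9.7/(2ω_n) = 0.595.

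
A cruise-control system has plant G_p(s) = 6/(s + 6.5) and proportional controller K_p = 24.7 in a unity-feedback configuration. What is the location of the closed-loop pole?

s = -154.7

Closed-loop transfer function: T(s) = K_p·G_p(s)/(1 + K_p·G_p(s)) = 148.2/(s + 6.5 + 148.2) = 148.2/(s + 154.7).
The closed-loop pole is at s = −154.7.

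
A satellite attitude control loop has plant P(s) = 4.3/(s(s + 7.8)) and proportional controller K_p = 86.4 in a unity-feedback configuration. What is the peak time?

T_p = 0.166 s

The closed-loop denominator s² + 7.8s + 371.5 gives ω_n = √371.5 = 19.27 and ζ = 7.8/(2ω_n) = 0.2023.
Damped frequency ω_d = ω_n√(1−ζ²) = 18.88 rad/s, so peak time T_p = π/ω_d = 0.166 s.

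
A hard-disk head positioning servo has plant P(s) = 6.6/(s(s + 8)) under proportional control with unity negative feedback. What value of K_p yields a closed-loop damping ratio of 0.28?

Closed-loop characteristic equation: s² + 8s + K_p·6.6 = 0.
So ω_n = √(6.6K_p) and 2ζω_n = 8, giving ζ = 8/(2√(6.6K_p)).
Setting ζ = 0.28: √(6.6K_p) = 8/(2·0.28) = 14.29, so K_p = 204.1/6.6 = 30.9.

K_p = 30.9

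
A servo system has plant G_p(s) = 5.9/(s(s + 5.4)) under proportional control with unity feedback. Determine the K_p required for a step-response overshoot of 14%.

From %OS = 100·exp(−πζ/√(1−ζ²)) = 14%, ζ = −ln(0.14)/√(π²+ln²(0.14)) = 0.5305.
Characteristic equation s² + 5.4s + 5.9K_p = 0 gives ζ = 5.4/(2√(5.9K_p)).
Setting ζ = 0.5305: √(5.9K_p) = 5.4/(2·0.5305) = 5.089, so K_p = 25.9/5.9 = 4.39.

K_p = 4.39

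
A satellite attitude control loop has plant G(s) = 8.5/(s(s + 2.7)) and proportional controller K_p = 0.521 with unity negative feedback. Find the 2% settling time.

From 1 + K_pG(s) = 0: s² + 2.7s + 4.429 = 0 ⇒ ω_n = 2.104, ζ = 0.6415.
2% settling time T_s ≈ 4/(ζω_n) = 4/1.35 = 2.96 s.

T_s ≈ 2.96 s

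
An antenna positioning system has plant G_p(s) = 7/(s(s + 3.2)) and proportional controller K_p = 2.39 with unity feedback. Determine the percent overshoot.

26.3%

Closed-loop characteristic equation: s² + 3.2s + 16.73 = 0, so ω_n = 4.09 rad/s and ζ = 3.2/(2·4.09) = 0.3912.
%OS = 100·exp(−πζ/√(1−ζ²)) = 100·exp(−π·0.3912/√0.847) = 26.3%.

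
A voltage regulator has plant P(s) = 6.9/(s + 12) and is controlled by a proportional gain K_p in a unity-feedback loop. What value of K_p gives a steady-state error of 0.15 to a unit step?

K_p = 9.86

The loop is type 0, so e_ss(step) = 1/(1 + K_pos) with K_pos = K_p·P(0).
P(0) = 0.575. Require 1/(1 + K_p·0.575) = 0.15, so 1 + 0.575·K_p = 6.667.
K_p = (6.667 − 1)/0.575 = 9.86.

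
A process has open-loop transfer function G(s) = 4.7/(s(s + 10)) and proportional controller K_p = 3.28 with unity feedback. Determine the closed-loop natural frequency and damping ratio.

ω_n = 3.93 rad/s, ζ = 1.27

The closed-loop denominator is s(s+10) + 3.28·4.7 = s² + 10s + 15.42.
Matching s² + 2ζω_n s + ω_n²: ω_n = √15.42 = 3.926 rad/s and 2ζω_n = 10, so ζ = 10/(2·3.926) = 1.27.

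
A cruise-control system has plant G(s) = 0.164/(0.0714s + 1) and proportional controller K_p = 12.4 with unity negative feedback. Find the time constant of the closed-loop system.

Closed loop: T(s) = K_p·G/(1+K_p·G) = 2.034/(0.0714s + 1 + 2.034), with pole at s = −(1 + 2.034)/0.0714 = −42.49.
Closed-loop time constant τ = 1/42.49 = 0.0235 s.

τ = 0.0235 s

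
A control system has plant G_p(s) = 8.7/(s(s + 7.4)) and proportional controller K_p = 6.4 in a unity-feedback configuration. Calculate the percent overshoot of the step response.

Closed-loop characteristic equation: s² + 7.4s + 55.68 = 0, so ω_n = 7.462 rad/s and ζ = 7.4/(2·7.462) = 0.4959.
%OS = 100·exp(−πζ/√(1−ζ²)) = 100·exp(−π·0.4959/√0.7541) = 16.6%.

16.6%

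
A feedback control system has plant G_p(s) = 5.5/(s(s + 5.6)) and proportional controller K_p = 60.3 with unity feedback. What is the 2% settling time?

Closed-loop characteristic equation: s² + 5.6s + 331.6 = 0, so ω_n = 18.21 rad/s and ζ = 5.6/(2·18.21) = 0.1538.
2% settling time T_s ≈ 4/(ζω_n) = 4/2.8 = 1.43 s.

T_s ≈ 1.43 s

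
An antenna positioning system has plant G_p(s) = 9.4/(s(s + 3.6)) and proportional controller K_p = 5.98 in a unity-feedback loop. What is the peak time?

T_p = 0.432 s

The closed-loop denominator s² + 3.6s + 56.21 gives ω_n = √56.21 = 7.497 and ζ = 3.6/(2ω_n) = 0.2401.
Damped frequency ω_d = ω_n√(1−ζ²) = 7.278 rad/s, so peak time T_p = π/ω_d = 0.432 s.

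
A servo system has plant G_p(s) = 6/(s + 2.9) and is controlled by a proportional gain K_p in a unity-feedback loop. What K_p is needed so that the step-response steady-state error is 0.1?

K_p = 4.35

Steady-state error for a unit step on this type-0 loop is 1/(1 + K_p·G_p(0)).
G_p(0) = 2.069. Require 1/(1 + K_p·2.069) = 0.1, so 1 + 2.069·K_p = 10.
K_p = (10 − 1)/2.069 = 4.35.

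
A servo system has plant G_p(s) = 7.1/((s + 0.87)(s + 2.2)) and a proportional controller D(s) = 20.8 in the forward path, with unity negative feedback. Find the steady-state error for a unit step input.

0.0128

The loop is type 0. Static position error constant K_pos = D(0)·G_p(0) = 20.8·3.71 = 77.16.
Steady-state error to a unit step: e_ss = 1/(1+K_pos) = 1/78.16 = 0.0128.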